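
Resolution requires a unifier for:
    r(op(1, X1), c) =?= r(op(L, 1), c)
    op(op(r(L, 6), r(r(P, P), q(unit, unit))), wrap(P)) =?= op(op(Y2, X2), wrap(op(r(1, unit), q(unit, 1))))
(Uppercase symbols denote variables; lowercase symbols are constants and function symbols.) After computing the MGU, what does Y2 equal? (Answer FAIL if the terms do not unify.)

r(1, 6)

Decompose r/2: op(1, X1) =?= op(L, 1),  c =?= c.
Decompose op/2: 1 =?= L,  X1 =?= 1.
Bind L := 1; substituting into the one remaining equation that mentions L gives: op(op(r(1, 6), r(r(P, P), q(unit, unit))), wrap(P)) =?= op(op(Y2, X2), wrap(op(r(1, unit), q(unit, 1)))).
Bind X1 := 1; no other remaining equation mentions X1.
Delete trivial equation c =?= c.
Decompose op/2: op(r(1, 6), r(r(P, P), q(unit, unit))) =?= op(Y2, X2),  wrap(P) =?= wrap(op(r(1, unit), q(unit, 1))).
Decompose op/2: r(1, 6) =?= Y2,  r(r(P, P), q(unit, unit)) =?= X2.
Bind Y2 := r(1, 6); no other remaining equation mentions Y2.
Bind X2 := r(r(P, P), q(unit, unit)); no other remaining equation mentions X2.
Decompose wrap/1: P =?= op(r(1, unit), q(unit, 1)).
Bind P := op(r(1, unit), q(unit, 1)). Substituting into the earlier binding gives X2 := r(r(op(r(1, unit), q(unit, 1)), op(r(1, unit), q(unit, 1))), q(unit, unit)).
MGU = { L -> 1, X1 -> 1, Y2 -> r(1, 6), X2 -> r(r(op(r(1, unit), q(unit, 1)), op(r(1, unit), q(unit, 1))), q(unit, unit)), P -> op(r(1, unit), q(unit, 1)) }, so Y2 -> r(1, 6).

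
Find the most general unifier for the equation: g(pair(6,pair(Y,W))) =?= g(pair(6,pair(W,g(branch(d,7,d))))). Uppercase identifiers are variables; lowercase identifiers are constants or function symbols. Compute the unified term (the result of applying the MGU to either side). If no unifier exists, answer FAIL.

Decompose g/1: pair(6,pair(Y,W)) =?= pair(6,pair(W,g(branch(d,7,d)))).
Decompose pair/2: 6 =?= 6,  pair(Y,W) =?= pair(W,g(branch(d,7,d))).
Delete trivial equation 6 =?= 6.
Decompose pair/2: Y =?= W,  W =?= g(branch(d,7,d)).
Bind Y := W; no other remaining equation mentions Y.
Bind W := g(branch(d,7,d)). Substituting into the earlier binding gives Y := g(branch(d,7,d)).
Applying the MGU to either side gives g(pair(6,pair(g(branch(d,7,d)),g(branch(d,7,d))))).

g(pair(6,pair(g(branch(d,7,d)),g(branch(d,7,d)))))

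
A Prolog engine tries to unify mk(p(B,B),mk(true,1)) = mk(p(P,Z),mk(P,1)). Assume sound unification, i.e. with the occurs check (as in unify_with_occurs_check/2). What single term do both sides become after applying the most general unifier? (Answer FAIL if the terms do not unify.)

mk(p(true,true),mk(true,1))

Decompose mk/2: p(B,B) = p(P,Z),  mk(true,1) = mk(P,1).
Decompose p/2: B = P,  B = Z.
Bind B := P; substituting into the one remaining equation that mentions B gives: P = Z.
Bind P := Z; substituting into the remaining equation gives: mk(true,1) = mk(Z,1). Substituting into the earlier binding gives B := Z.
Decompose mk/2: true = Z,  1 = 1.
Bind Z := true; no other remaining equation mentions Z. Substituting into the earlier bindings gives B := true, P := true.
Delete trivial equation 1 = 1.
Applying the MGU to either side gives mk(p(true,true),mk(true,1)).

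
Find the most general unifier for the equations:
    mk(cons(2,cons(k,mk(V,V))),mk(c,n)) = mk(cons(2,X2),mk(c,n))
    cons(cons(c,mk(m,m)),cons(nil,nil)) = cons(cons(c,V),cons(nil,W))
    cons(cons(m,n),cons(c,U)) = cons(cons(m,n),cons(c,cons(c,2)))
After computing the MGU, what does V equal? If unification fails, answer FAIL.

Decompose mk/2: cons(2,cons(k,mk(V,V))) = cons(2,X2),  mk(c,n) = mk(c,n).
Decompose cons/2: 2 = 2,  cons(k,mk(V,V)) = X2.
Delete trivial equation 2 = 2.
Bind X2 := cons(k,mk(V,V)); no other remaining equation mentions X2.
Delete trivial equation mk(c,n) = mk(c,n).
Decompose cons/2: cons(c,mk(m,m)) = cons(c,V),  cons(nil,nil) = cons(nil,W).
Decompose cons/2: c = c,  mk(m,m) = V.
Delete trivial equation c = c.
Bind V := mk(m,m); no other remaining equation mentions V. Substituting into the earlier binding gives X2 := cons(k,mk(mk(m,m),mk(m,m))).
Decompose cons/2: nil = nil,  nil = W.
Delete trivial equation nil = nil.
Bind W := nil; no other remaining equation mentions W.
Decompose cons/2: cons(m,n) = cons(m,n),  cons(c,U) = cons(c,cons(c,2)).
Delete trivial equation cons(m,n) = cons(m,n).
Decompose cons/2: c = c,  U = cons(c,2).
Delete trivial equation c = c.
Bind U := cons(c,2).
MGU = { X2 ↦ cons(k,mk(mk(m,m),mk(m,m))), V ↦ mk(m,m), W ↦ nil, U ↦ cons(c,2) }, so V ↦ mk(m,m).

mk(m,m)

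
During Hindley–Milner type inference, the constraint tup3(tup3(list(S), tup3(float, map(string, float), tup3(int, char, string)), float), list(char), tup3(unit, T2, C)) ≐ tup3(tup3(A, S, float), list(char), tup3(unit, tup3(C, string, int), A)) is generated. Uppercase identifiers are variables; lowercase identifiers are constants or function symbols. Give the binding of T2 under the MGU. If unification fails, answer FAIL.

tup3(list(tup3(float, map(string, float), tup3(int, char, string))), string, int)

Decompose tup3/3: tup3(list(S), tup3(float, map(string, float), tup3(int, char, string)), float) ≐ tup3(A, S, float),  list(char) ≐ list(char),  tup3(unit, T2, C) ≐ tup3(unit, tup3(C, string, int), A).
Decompose tup3/3: list(S) ≐ A,  tup3(float, map(string, float), tup3(int, char, string)) ≐ S,  float ≐ float.
Bind A := list(S); substituting into the one remaining equation that mentions A gives: tup3(unit, T2, C) ≐ tup3(unit, tup3(C, string, int), list(S)).
Bind S := tup3(float, map(string, float), tup3(int, char, string)); substituting into the one remaining equation that mentions S gives: tup3(unit, T2, C) ≐ tup3(unit, tup3(C, string, int), list(tup3(float, map(string, float), tup3(int, char, string)))). Substituting into the earlier binding gives A := list(tup3(float, map(string, float), tup3(int, char, string))).
Delete trivial equation float ≐ float.
Delete trivial equation list(char) ≐ list(char).
Decompose tup3/3: unit ≐ unit,  T2 ≐ tup3(C, string, int),  C ≐ list(tup3(float, map(string, float), tup3(int, char, string))).
Delete trivial equation unit ≐ unit.
Bind T2 := tup3(C, string, int); no other remaining equation mentions T2.
Bind C := list(tup3(float, map(string, float), tup3(int, char, string))). Substituting into the earlier binding gives T2 := tup3(list(tup3(float, map(string, float), tup3(int, char, string))), string, int).
MGU = { A ↦ list(tup3(float, map(string, float), tup3(int, char, string))), S ↦ tup3(float, map(string, float), tup3(int, char, string)), T2 ↦ tup3(list(tup3(float, map(string, float), tup3(int, char, string))), string, int), C ↦ list(tup3(float, map(string, float), tup3(int, char, string))) }, so T2 ↦ tup3(list(tup3(float, map(string, float), tup3(int, char, string))), string, int).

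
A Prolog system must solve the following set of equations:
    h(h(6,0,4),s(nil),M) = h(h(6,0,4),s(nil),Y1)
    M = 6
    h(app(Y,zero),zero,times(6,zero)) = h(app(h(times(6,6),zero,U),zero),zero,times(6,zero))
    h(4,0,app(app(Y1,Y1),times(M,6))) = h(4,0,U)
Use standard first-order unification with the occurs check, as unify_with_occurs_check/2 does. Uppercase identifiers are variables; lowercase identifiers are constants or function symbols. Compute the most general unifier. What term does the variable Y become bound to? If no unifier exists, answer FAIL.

h(times(6,6),zero,app(app(6,6),times(6,6)))

Decompose h/3: h(6,0,4) = h(6,0,4),  s(nil) = s(nil),  M = Y1.
Delete trivial equation h(6,0,4) = h(6,0,4).
Delete trivial equation s(nil) = s(nil).
Bind M := Y1; substituting into the 2 remaining equations that mention M gives: Y1 = 6,  h(4,0,app(app(Y1,Y1),times(Y1,6))) = h(4,0,U).
Bind Y1 := 6; substituting into the one remaining equation that mentions Y1 gives: h(4,0,app(app(6,6),times(6,6))) = h(4,0,U). Substituting into the earlier binding gives M := 6.
Decompose h/3: app(Y,zero) = app(h(times(6,6),zero,U),zero),  zero = zero,  times(6,zero) = times(6,zero).
Decompose app/2: Y = h(times(6,6),zero,U),  zero = zero.
Bind Y := h(times(6,6),zero,U); no other remaining equation mentions Y.
Delete trivial equation zero = zero.
Delete trivial equation zero = zero.
Delete trivial equation times(6,zero) = times(6,zero).
Decompose h/3: 4 = 4,  0 = 0,  app(app(6,6),times(6,6)) = U.
Delete trivial equation 4 = 4.
Delete trivial equation 0 = 0.
Bind U := app(app(6,6),times(6,6)). Substituting into the earlier binding gives Y := h(times(6,6),zero,app(app(6,6),times(6,6))).
MGU = { M -> 6, Y1 -> 6, Y -> h(times(6,6),zero,app(app(6,6),times(6,6))), U -> app(app(6,6),times(6,6)) }, so Y -> h(times(6,6),zero,app(app(6,6),times(6,6))).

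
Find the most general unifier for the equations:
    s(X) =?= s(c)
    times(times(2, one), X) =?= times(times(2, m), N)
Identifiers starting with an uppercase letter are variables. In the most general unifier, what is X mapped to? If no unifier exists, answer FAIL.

Decompose s/1: X =?= c.
Bind X := c; substituting into the remaining equation gives: times(times(2, one), c) =?= times(times(2, m), N).
Decompose times/2: times(2, one) =?= times(2, m),  c =?= N.
Decompose times/2: 2 =?= 2,  one =?= m.
Delete trivial equation 2 =?= 2.
Clash: constants one and m differ; no unifier exists.

FAIL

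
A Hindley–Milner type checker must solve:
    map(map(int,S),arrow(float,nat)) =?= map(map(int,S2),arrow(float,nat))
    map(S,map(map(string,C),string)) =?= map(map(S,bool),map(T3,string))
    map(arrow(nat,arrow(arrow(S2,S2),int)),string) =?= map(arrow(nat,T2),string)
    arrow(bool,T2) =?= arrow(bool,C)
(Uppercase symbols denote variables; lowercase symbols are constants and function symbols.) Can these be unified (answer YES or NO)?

NO

Decompose map/2: map(int,S) =?= map(int,S2),  arrow(float,nat) =?= arrow(float,nat).
Decompose map/2: int =?= int,  S =?= S2.
Delete trivial equation int =?= int.
Bind S := S2; substituting into the one remaining equation that mentions S gives: map(S2,map(map(string,C),string)) =?= map(map(S2,bool),map(T3,string)).
Delete trivial equation arrow(float,nat) =?= arrow(float,nat).
Decompose map/2: S2 =?= map(S2,bool),  map(map(string,C),string) =?= map(T3,string).
Occurs check fails: S2 occurs in map(S2,bool); the equation S2 =?= map(S2,bool) has no finite solution.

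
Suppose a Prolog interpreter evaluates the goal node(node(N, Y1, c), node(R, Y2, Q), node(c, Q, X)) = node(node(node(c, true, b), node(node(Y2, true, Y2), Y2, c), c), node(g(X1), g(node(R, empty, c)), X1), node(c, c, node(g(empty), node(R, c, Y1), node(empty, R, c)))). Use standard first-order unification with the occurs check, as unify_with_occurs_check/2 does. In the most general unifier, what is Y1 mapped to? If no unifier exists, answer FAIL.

node(node(g(node(g(c), empty, c)), true, g(node(g(c), empty, c))), g(node(g(c), empty, c)), c)

Decompose node/3: node(N, Y1, c) = node(node(c, true, b), node(node(Y2, true, Y2), Y2, c), c),  node(R, Y2, Q) = node(g(X1), g(node(R, empty, c)), X1),  node(c, Q, X) = node(c, c, node(g(empty), node(R, c, Y1), node(empty, R, c))).
Decompose node/3: N = node(c, true, b),  Y1 = node(node(Y2, true, Y2), Y2, c),  c = c.
Bind N := node(c, true, b); no other remaining equation mentions N.
Bind Y1 := node(node(Y2, true, Y2), Y2, c); substituting into the one remaining equation that mentions Y1 gives: node(c, Q, X) = node(c, c, node(g(empty), node(R, c, node(node(Y2, true, Y2), Y2, c)), node(empty, R, c))).
Delete trivial equation c = c.
Decompose node/3: R = g(X1),  Y2 = g(node(R, empty, c)),  Q = X1.
Bind R := g(X1); substituting into the 2 remaining equations that mention R gives: Y2 = g(node(g(X1), empty, c)),  node(c, Q, X) = node(c, c, node(g(empty), node(g(X1), c, node(node(Y2, true, Y2), Y2, c)), node(empty, g(X1), c))).
Bind Y2 := g(node(g(X1), empty, c)); substituting into the one remaining equation that mentions Y2 gives: node(c, Q, X) = node(c, c, node(g(empty), node(g(X1), c, node(node(g(node(g(X1), empty, c)), true, g(node(g(X1), empty, c))), g(node(g(X1), empty, c)), c)), node(empty, g(X1), c))). Substituting into the earlier binding gives Y1 := node(node(g(node(g(X1), empty, c)), true, g(node(g(X1), empty, c))), g(node(g(X1), empty, c)), c).
Bind Q := X1; substituting into the remaining equation gives: node(c, X1, X) = node(c, c, node(g(empty), node(g(X1), c, node(node(g(node(g(X1), empty, c)), true, g(node(g(X1), empty, c))), g(node(g(X1), empty, c)), c)), node(empty, g(X1), c))).
Decompose node/3: c = c,  X1 = c,  X = node(g(empty), node(g(X1), c, node(node(g(node(g(X1), empty, c)), true, g(node(g(X1), empty, c))), g(node(g(X1), empty, c)), c)), node(empty, g(X1), c)).
Delete trivial equation c = c.
Bind X1 := c; substituting into the remaining equation gives: X = node(g(empty), node(g(c), c, node(node(g(node(g(c), empty, c)), true, g(node(g(c), empty, c))), g(node(g(c), empty, c)), c)), node(empty, g(c), c)). Substituting into the earlier bindings gives Y1 := node(node(g(node(g(c), empty, c)), true, g(node(g(c), empty, c))), g(node(g(c), empty, c)), c), R := g(c), Y2 := g(node(g(c), empty, c)), Q := c.
Bind X := node(g(empty), node(g(c), c, node(node(g(node(g(c), empty, c)), true, g(node(g(c), empty, c))), g(node(g(c), empty, c)), c)), node(empty, g(c), c)).
MGU = { N -> node(c, true, b), Y1 -> node(node(g(node(g(c), empty, c)), true, g(node(g(c), empty, c))), g(node(g(c), empty, c)), c), R -> g(c), Y2 -> g(node(g(c), empty, c)), Q -> c, X1 -> c, X -> node(g(empty), node(g(c), c, node(node(g(node(g(c), empty, c)), true, g(node(g(c), empty, c))), g(node(g(c), empty, c)), c)), node(empty, g(c), c)) }, so Y1 -> node(node(g(node(g(c), empty, c)), true, g(node(g(c), empty, c))), g(node(g(c), empty, c)), c).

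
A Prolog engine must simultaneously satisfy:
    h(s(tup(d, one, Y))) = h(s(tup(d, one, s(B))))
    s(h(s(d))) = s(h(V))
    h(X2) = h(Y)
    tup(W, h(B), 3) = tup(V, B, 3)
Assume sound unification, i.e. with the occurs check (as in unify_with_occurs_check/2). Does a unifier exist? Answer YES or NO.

NO

Decompose h/1: s(tup(d, one, Y)) = s(tup(d, one, s(B))).
Decompose s/1: tup(d, one, Y) = tup(d, one, s(B)).
Decompose tup/3: d = d,  one = one,  Y = s(B).
Delete trivial equation d = d.
Delete trivial equation one = one.
Bind Y := s(B); substituting into the one remaining equation that mentions Y gives: h(X2) = h(s(B)).
Decompose s/1: h(s(d)) = h(V).
Decompose h/1: s(d) = V.
Bind V := s(d); substituting into the one remaining equation that mentions V gives: tup(W, h(B), 3) = tup(s(d), B, 3).
Decompose h/1: X2 = s(B).
Bind X2 := s(B); no other remaining equation mentions X2.
Decompose tup/3: W = s(d),  h(B) = B,  3 = 3.
Bind W := s(d); no other remaining equation mentions W.
Occurs check fails: B occurs in h(B); the equation B = h(B) has no finite solution.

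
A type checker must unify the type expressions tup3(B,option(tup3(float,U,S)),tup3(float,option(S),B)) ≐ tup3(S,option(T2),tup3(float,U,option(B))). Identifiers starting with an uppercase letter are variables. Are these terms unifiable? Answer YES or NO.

NO

Decompose tup3/3: B ≐ S,  option(tup3(float,U,S)) ≐ option(T2),  tup3(float,option(S),B) ≐ tup3(float,U,option(B)).
Bind B := S; substituting into the one remaining equation that mentions B gives: tup3(float,option(S),S) ≐ tup3(float,U,option(S)).
Decompose option/1: tup3(float,U,S) ≐ T2.
Bind T2 := tup3(float,U,S); no other remaining equation mentions T2.
Decompose tup3/3: float ≐ float,  option(S) ≐ U,  S ≐ option(S).
Delete trivial equation float ≐ float.
Bind U := option(S); no other remaining equation mentions U. Substituting into the earlier binding gives T2 := tup3(float,option(S),S).
Occurs check fails: S occurs in option(S); the equation S ≐ option(S) has no finite solution.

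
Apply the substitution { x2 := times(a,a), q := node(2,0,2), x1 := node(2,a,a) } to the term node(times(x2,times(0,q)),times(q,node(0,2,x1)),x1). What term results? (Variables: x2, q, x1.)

Replace each occurrence of x2 with times(a,a).
Replace each occurrence of q with node(2,0,2).
Replace each occurrence of x1 with node(2,a,a).
Result: node(times(times(a,a),times(0,node(2,0,2))),times(node(2,0,2),node(0,2,node(2,a,a))),node(2,a,a)).

node(times(times(a,a),times(0,node(2,0,2))),times(node(2,0,2),node(0,2,node(2,a,a))),node(2,a,a))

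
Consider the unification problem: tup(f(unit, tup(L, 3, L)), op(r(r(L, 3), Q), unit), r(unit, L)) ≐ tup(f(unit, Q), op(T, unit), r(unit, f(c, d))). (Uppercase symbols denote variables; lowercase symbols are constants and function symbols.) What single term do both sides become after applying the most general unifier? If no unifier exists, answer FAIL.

tup(f(unit, tup(f(c, d), 3, f(c, d))), op(r(r(f(c, d), 3), tup(f(c, d), 3, f(c, d))), unit), r(unit, f(c, d)))

Decompose tup/3: f(unit, tup(L, 3, L)) ≐ f(unit, Q),  op(r(r(L, 3), Q), unit) ≐ op(T, unit),  r(unit, L) ≐ r(unit, f(c, d)).
Decompose f/2: unit ≐ unit,  tup(L, 3, L) ≐ Q.
Delete trivial equation unit ≐ unit.
Bind Q := tup(L, 3, L); substituting into the one remaining equation that mentions Q gives: op(r(r(L, 3), tup(L, 3, L)), unit) ≐ op(T, unit).
Decompose op/2: r(r(L, 3), tup(L, 3, L)) ≐ T,  unit ≐ unit.
Bind T := r(r(L, 3), tup(L, 3, L)); no other remaining equation mentions T.
Delete trivial equation unit ≐ unit.
Decompose r/2: unit ≐ unit,  L ≐ f(c, d).
Delete trivial equation unit ≐ unit.
Bind L := f(c, d). Substituting into the earlier bindings gives Q := tup(f(c, d), 3, f(c, d)), T := r(r(f(c, d), 3), tup(f(c, d), 3, f(c, d))).
Applying the MGU to either side gives tup(f(unit, tup(f(c, d), 3, f(c, d))), op(r(r(f(c, d), 3), tup(f(c, d), 3, f(c, d))), unit), r(unit, f(c, d))).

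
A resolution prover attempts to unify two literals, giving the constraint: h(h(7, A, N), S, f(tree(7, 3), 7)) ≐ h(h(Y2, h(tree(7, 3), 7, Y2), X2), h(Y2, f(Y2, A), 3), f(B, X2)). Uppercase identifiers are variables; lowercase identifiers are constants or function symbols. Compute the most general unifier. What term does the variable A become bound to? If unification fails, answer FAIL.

h(tree(7, 3), 7, 7)

Decompose h/3: h(7, A, N) ≐ h(Y2, h(tree(7, 3), 7, Y2), X2),  S ≐ h(Y2, f(Y2, A), 3),  f(tree(7, 3), 7) ≐ f(B, X2).
Decompose h/3: 7 ≐ Y2,  A ≐ h(tree(7, 3), 7, Y2),  N ≐ X2.
Bind Y2 := 7; substituting into the 2 remaining equations that mention Y2 gives: A ≐ h(tree(7, 3), 7, 7),  S ≐ h(7, f(7, A), 3).
Bind A := h(tree(7, 3), 7, 7); substituting into the one remaining equation that mentions A gives: S ≐ h(7, f(7, h(tree(7, 3), 7, 7)), 3).
Bind N := X2; no other remaining equation mentions N.
Bind S := h(7, f(7, h(tree(7, 3), 7, 7)), 3); no other remaining equation mentions S.
Decompose f/2: tree(7, 3) ≐ B,  7 ≐ X2.
Bind B := tree(7, 3); no other remaining equation mentions B.
Bind X2 := 7. Substituting into the earlier binding gives N := 7.
MGU = { Y2 -> 7, A -> h(tree(7, 3), 7, 7), N -> 7, S -> h(7, f(7, h(tree(7, 3), 7, 7)), 3), B -> tree(7, 3), X2 -> 7 }, so A -> h(tree(7, 3), 7, 7).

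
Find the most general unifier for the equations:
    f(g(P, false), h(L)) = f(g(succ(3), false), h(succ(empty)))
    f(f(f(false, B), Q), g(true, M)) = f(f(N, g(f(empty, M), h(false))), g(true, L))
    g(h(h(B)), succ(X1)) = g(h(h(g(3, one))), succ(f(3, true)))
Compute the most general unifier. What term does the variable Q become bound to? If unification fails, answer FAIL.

Decompose f/2: g(P, false) = g(succ(3), false),  h(L) = h(succ(empty)).
Decompose g/2: P = succ(3),  false = false.
Bind P := succ(3); no other remaining equation mentions P.
Delete trivial equation false = false.
Decompose h/1: L = succ(empty).
Bind L := succ(empty); substituting into the one remaining equation that mentions L gives: f(f(f(false, B), Q), g(true, M)) = f(f(N, g(f(empty, M), h(false))), g(true, succ(empty))).
Decompose f/2: f(f(false, B), Q) = f(N, g(f(empty, M), h(false))),  g(true, M) = g(true, succ(empty)).
Decompose f/2: f(false, B) = N,  Q = g(f(empty, M), h(false)).
Bind N := f(false, B); no other remaining equation mentions N.
Bind Q := g(f(empty, M), h(false)); no other remaining equation mentions Q.
Decompose g/2: true = true,  M = succ(empty).
Delete trivial equation true = true.
Bind M := succ(empty); no other remaining equation mentions M. Substituting into the earlier binding gives Q := g(f(empty, succ(empty)), h(false)).
Decompose g/2: h(h(B)) = h(h(g(3, one))),  succ(X1) = succ(f(3, true)).
Decompose h/1: h(B) = h(g(3, one)).
Decompose h/1: B = g(3, one).
Bind B := g(3, one); no other remaining equation mentions B. Substituting into the earlier binding gives N := f(false, g(3, one)).
Decompose succ/1: X1 = f(3, true).
Bind X1 := f(3, true).
MGU = { P := succ(3), L := succ(empty), N := f(false, g(3, one)), Q := g(f(empty, succ(empty)), h(false)), M := succ(empty), B := g(3, one), X1 := f(3, true) }, so Q := g(f(empty, succ(empty)), h(false)).

g(f(empty, succ(empty)), h(false))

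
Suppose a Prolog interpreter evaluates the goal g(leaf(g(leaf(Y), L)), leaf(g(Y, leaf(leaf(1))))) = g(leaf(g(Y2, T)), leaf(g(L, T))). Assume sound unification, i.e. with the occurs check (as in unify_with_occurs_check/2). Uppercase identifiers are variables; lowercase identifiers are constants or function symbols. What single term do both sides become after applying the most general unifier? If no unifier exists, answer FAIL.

Decompose g/2: leaf(g(leaf(Y), L)) = leaf(g(Y2, T)),  leaf(g(Y, leaf(leaf(1)))) = leaf(g(L, T)).
Decompose leaf/1: g(leaf(Y), L) = g(Y2, T).
Decompose g/2: leaf(Y) = Y2,  L = T.
Bind Y2 := leaf(Y); no other remaining equation mentions Y2.
Bind L := T; substituting into the remaining equation gives: leaf(g(Y, leaf(leaf(1)))) = leaf(g(T, T)).
Decompose leaf/1: g(Y, leaf(leaf(1))) = g(T, T).
Decompose g/2: Y = T,  leaf(leaf(1)) = T.
Bind Y := T; no other remaining equation mentions Y. Substituting into the earlier binding gives Y2 := leaf(T).
Bind T := leaf(leaf(1)). Substituting into the earlier bindings gives Y2 := leaf(leaf(leaf(1))), L := leaf(leaf(1)), Y := leaf(leaf(1)).
Applying the MGU to either side gives g(leaf(g(leaf(leaf(leaf(1))), leaf(leaf(1)))), leaf(g(leaf(leaf(1)), leaf(leaf(1))))).

g(leaf(g(leaf(leaf(leaf(1))), leaf(leaf(1)))), leaf(g(leaf(leaf(1)), leaf(leaf(1)))))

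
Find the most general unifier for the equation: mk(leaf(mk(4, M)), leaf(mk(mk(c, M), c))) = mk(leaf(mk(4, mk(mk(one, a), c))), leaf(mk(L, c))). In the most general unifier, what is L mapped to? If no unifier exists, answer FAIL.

Decompose mk/2: leaf(mk(4, M)) = leaf(mk(4, mk(mk(one, a), c))),  leaf(mk(mk(c, M), c)) = leaf(mk(L, c)).
Decompose leaf/1: mk(4, M) = mk(4, mk(mk(one, a), c)).
Decompose mk/2: 4 = 4,  M = mk(mk(one, a), c).
Delete trivial equation 4 = 4.
Bind M := mk(mk(one, a), c); substituting into the remaining equation gives: leaf(mk(mk(c, mk(mk(one, a), c)), c)) = leaf(mk(L, c)).
Decompose leaf/1: mk(mk(c, mk(mk(one, a), c)), c) = mk(L, c).
Decompose mk/2: mk(c, mk(mk(one, a), c)) = L,  c = c.
Bind L := mk(c, mk(mk(one, a), c)); no other remaining equation mentions L.
Delete trivial equation c = c.
MGU = { M -> mk(mk(one, a), c), L -> mk(c, mk(mk(one, a), c)) }, so L -> mk(c, mk(mk(one, a), c)).

mk(c, mk(mk(one, a), c))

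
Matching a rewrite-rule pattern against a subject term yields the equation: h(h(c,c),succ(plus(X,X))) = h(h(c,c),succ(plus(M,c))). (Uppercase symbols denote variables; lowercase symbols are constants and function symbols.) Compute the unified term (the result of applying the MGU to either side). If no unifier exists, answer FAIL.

Decompose h/2: h(c,c) = h(c,c),  succ(plus(X,X)) = succ(plus(M,c)).
Delete trivial equation h(c,c) = h(c,c).
Decompose succ/1: plus(X,X) = plus(M,c).
Decompose plus/2: X = M,  X = c.
Bind X := M; substituting into the remaining equation gives: M = c.
Bind M := c. Substituting into the earlier binding gives X := c.
Applying the MGU to either side gives h(h(c,c),succ(plus(c,c))).

h(h(c,c),succ(plus(c,c)))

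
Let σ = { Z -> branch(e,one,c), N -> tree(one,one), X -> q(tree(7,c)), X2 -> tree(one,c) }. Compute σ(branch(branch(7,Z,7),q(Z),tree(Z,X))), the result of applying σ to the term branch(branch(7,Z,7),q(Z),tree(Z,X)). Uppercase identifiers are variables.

branch(branch(7,branch(e,one,c),7),q(branch(e,one,c)),tree(branch(e,one,c),q(tree(7,c))))

Replace each occurrence of Z with branch(e,one,c).
Replace each occurrence of X with q(tree(7,c)).
Result: branch(branch(7,branch(e,one,c),7),q(branch(e,one,c)),tree(branch(e,one,c),q(tree(7,c)))).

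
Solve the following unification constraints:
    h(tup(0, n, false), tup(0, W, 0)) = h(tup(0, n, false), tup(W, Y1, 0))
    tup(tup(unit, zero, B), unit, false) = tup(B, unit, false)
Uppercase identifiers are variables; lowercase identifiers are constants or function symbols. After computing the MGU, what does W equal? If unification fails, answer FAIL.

FAIL

Decompose h/2: tup(0, n, false) = tup(0, n, false),  tup(0, W, 0) = tup(W, Y1, 0).
Delete trivial equation tup(0, n, false) = tup(0, n, false).
Decompose tup/3: 0 = W,  W = Y1,  0 = 0.
Bind W := 0; substituting into the one remaining equation that mentions W gives: 0 = Y1.
Bind Y1 := 0; no other remaining equation mentions Y1.
Delete trivial equation 0 = 0.
Decompose tup/3: tup(unit, zero, B) = B,  unit = unit,  false = false.
Occurs check fails: B occurs in tup(unit, zero, B); the equation B = tup(unit, zero, B) has no finite solution.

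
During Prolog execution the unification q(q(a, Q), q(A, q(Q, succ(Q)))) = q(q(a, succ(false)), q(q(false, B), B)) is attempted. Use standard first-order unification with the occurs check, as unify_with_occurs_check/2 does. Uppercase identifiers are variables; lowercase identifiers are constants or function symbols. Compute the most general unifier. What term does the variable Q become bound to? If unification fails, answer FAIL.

Decompose q/2: q(a, Q) = q(a, succ(false)),  q(A, q(Q, succ(Q))) = q(q(false, B), B).
Decompose q/2: a = a,  Q = succ(false).
Delete trivial equation a = a.
Bind Q := succ(false); substituting into the remaining equation gives: q(A, q(succ(false), succ(succ(false)))) = q(q(false, B), B).
Decompose q/2: A = q(false, B),  q(succ(false), succ(succ(false))) = B.
Bind A := q(false, B); no other remaining equation mentions A.
Bind B := q(succ(false), succ(succ(false))). Substituting into the earlier binding gives A := q(false, q(succ(false), succ(succ(false)))).
MGU = { Q -> succ(false), A -> q(false, q(succ(false), succ(succ(false)))), B -> q(succ(false), succ(succ(false))) }, so Q -> succ(false).

succ(false)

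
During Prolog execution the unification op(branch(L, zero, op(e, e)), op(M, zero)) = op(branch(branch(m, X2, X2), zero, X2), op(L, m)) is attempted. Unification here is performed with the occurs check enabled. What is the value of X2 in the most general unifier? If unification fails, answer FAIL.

Decompose op/2: branch(L, zero, op(e, e)) = branch(branch(m, X2, X2), zero, X2),  op(M, zero) = op(L, m).
Decompose branch/3: L = branch(m, X2, X2),  zero = zero,  op(e, e) = X2.
Bind L := branch(m, X2, X2); substituting into the one remaining equation that mentions L gives: op(M, zero) = op(branch(m, X2, X2), m).
Delete trivial equation zero = zero.
Bind X2 := op(e, e); substituting into the remaining equation gives: op(M, zero) = op(branch(m, op(e, e), op(e, e)), m). Substituting into the earlier binding gives L := branch(m, op(e, e), op(e, e)).
Decompose op/2: M = branch(m, op(e, e), op(e, e)),  zero = m.
Bind M := branch(m, op(e, e), op(e, e)); no other remaining equation mentions M.
Clash: constants zero and m differ; no unifier exists.

FAIL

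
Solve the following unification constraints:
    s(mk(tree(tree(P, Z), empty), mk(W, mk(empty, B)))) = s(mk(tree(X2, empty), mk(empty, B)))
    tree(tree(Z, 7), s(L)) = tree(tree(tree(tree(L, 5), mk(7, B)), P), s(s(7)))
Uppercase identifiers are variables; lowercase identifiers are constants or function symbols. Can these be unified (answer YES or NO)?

Decompose s/1: mk(tree(tree(P, Z), empty), mk(W, mk(empty, B))) = mk(tree(X2, empty), mk(empty, B)).
Decompose mk/2: tree(tree(P, Z), empty) = tree(X2, empty),  mk(W, mk(empty, B)) = mk(empty, B).
Decompose tree/2: tree(P, Z) = X2,  empty = empty.
Bind X2 := tree(P, Z); no other remaining equation mentions X2.
Delete trivial equation empty = empty.
Decompose mk/2: W = empty,  mk(empty, B) = B.
Bind W := empty; no other remaining equation mentions W.
Occurs check fails: B occurs in mk(empty, B); the equation B = mk(empty, B) has no finite solution.

NO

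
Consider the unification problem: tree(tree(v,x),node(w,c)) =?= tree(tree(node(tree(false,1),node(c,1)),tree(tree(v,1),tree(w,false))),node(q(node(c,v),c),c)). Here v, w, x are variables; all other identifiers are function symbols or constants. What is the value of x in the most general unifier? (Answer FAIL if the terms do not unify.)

tree(tree(node(tree(false,1),node(c,1)),1),tree(q(node(c,node(tree(false,1),node(c,1))),c),false))

Decompose tree/2: tree(v,x) =?= tree(node(tree(false,1),node(c,1)),tree(tree(v,1),tree(w,false))),  node(w,c) =?= node(q(node(c,v),c),c).
Decompose tree/2: v =?= node(tree(false,1),node(c,1)),  x =?= tree(tree(v,1),tree(w,false)).
Bind v := node(tree(false,1),node(c,1)); substituting into the remaining equations gives: x =?= tree(tree(node(tree(false,1),node(c,1)),1),tree(w,false)),  node(w,c) =?= node(q(node(c,node(tree(false,1),node(c,1))),c),c).
Bind x := tree(tree(node(tree(false,1),node(c,1)),1),tree(w,false)); no other remaining equation mentions x.
Decompose node/2: w =?= q(node(c,node(tree(false,1),node(c,1))),c),  c =?= c.
Bind w := q(node(c,node(tree(false,1),node(c,1))),c); no other remaining equation mentions w. Substituting into the earlier binding gives x := tree(tree(node(tree(false,1),node(c,1)),1),tree(q(node(c,node(tree(false,1),node(c,1))),c),false)).
Delete trivial equation c =?= c.
MGU = { v := node(tree(false,1),node(c,1)), x := tree(tree(node(tree(false,1),node(c,1)),1),tree(q(node(c,node(tree(false,1),node(c,1))),c),false)), w := q(node(c,node(tree(false,1),node(c,1))),c) }, so x := tree(tree(node(tree(false,1),node(c,1)),1),tree(q(node(c,node(tree(false,1),node(c,1))),c),false)).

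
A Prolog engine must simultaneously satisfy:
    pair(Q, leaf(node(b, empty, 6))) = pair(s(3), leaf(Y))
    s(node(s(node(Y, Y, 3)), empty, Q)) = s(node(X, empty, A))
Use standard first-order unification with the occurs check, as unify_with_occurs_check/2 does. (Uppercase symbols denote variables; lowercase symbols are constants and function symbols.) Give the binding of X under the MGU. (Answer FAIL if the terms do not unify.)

s(node(node(b, empty, 6), node(b, empty, 6), 3))

Decompose pair/2: Q = s(3),  leaf(node(b, empty, 6)) = leaf(Y).
Bind Q := s(3); substituting into the one remaining equation that mentions Q gives: s(node(s(node(Y, Y, 3)), empty, s(3))) = s(node(X, empty, A)).
Decompose leaf/1: node(b, empty, 6) = Y.
Bind Y := node(b, empty, 6); substituting into the remaining equation gives: s(node(s(node(node(b, empty, 6), node(b, empty, 6), 3)), empty, s(3))) = s(node(X, empty, A)).
Decompose s/1: node(s(node(node(b, empty, 6), node(b, empty, 6), 3)), empty, s(3)) = node(X, empty, A).
Decompose node/3: s(node(node(b, empty, 6), node(b, empty, 6), 3)) = X,  empty = empty,  s(3) = A.
Bind X := s(node(node(b, empty, 6), node(b, empty, 6), 3)); no other remaining equation mentions X.
Delete trivial equation empty = empty.
Bind A := s(3).
MGU = { Q ↦ s(3), Y ↦ node(b, empty, 6), X ↦ s(node(node(b, empty, 6), node(b, empty, 6), 3)), A ↦ s(3) }, so X ↦ s(node(node(b, empty, 6), node(b, empty, 6), 3)).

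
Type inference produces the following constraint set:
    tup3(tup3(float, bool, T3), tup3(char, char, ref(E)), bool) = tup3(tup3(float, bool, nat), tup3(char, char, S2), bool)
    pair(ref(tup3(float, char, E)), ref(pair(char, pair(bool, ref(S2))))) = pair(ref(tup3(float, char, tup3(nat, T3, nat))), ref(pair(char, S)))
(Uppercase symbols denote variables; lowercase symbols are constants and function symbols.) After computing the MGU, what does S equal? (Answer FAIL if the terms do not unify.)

pair(bool, ref(ref(tup3(nat, nat, nat))))

Decompose tup3/3: tup3(float, bool, T3) = tup3(float, bool, nat),  tup3(char, char, ref(E)) = tup3(char, char, S2),  bool = bool.
Decompose tup3/3: float = float,  bool = bool,  T3 = nat.
Delete trivial equation float = float.
Delete trivial equation bool = bool.
Bind T3 := nat; substituting into the one remaining equation that mentions T3 gives: pair(ref(tup3(float, char, E)), ref(pair(char, pair(bool, ref(S2))))) = pair(ref(tup3(float, char, tup3(nat, nat, nat))), ref(pair(char, S))).
Decompose tup3/3: char = char,  char = char,  ref(E) = S2.
Delete trivial equation char = char.
Delete trivial equation char = char.
Bind S2 := ref(E); substituting into the one remaining equation that mentions S2 gives: pair(ref(tup3(float, char, E)), ref(pair(char, pair(bool, ref(ref(E)))))) = pair(ref(tup3(float, char, tup3(nat, nat, nat))), ref(pair(char, S))).
Delete trivial equation bool = bool.
Decompose pair/2: ref(tup3(float, char, E)) = ref(tup3(float, char, tup3(nat, nat, nat))),  ref(pair(char, pair(bool, ref(ref(E))))) = ref(pair(char, S)).
Decompose ref/1: tup3(float, char, E) = tup3(float, char, tup3(nat, nat, nat)).
Decompose tup3/3: float = float,  char = char,  E = tup3(nat, nat, nat).
Delete trivial equation float = float.
Delete trivial equation char = char.
Bind E := tup3(nat, nat, nat); substituting into the remaining equation gives: ref(pair(char, pair(bool, ref(ref(tup3(nat, nat, nat)))))) = ref(pair(char, S)). Substituting into the earlier binding gives S2 := ref(tup3(nat, nat, nat)).
Decompose ref/1: pair(char, pair(bool, ref(ref(tup3(nat, nat, nat))))) = pair(char, S).
Decompose pair/2: char = char,  pair(bool, ref(ref(tup3(nat, nat, nat)))) = S.
Delete trivial equation char = char.
Bind S := pair(bool, ref(ref(tup3(nat, nat, nat)))).
MGU = { T3 -> nat, S2 -> ref(tup3(nat, nat, nat)), E -> tup3(nat, nat, nat), S -> pair(bool, ref(ref(tup3(nat, nat, nat)))) }, so S -> pair(bool, ref(ref(tup3(nat, nat, nat)))).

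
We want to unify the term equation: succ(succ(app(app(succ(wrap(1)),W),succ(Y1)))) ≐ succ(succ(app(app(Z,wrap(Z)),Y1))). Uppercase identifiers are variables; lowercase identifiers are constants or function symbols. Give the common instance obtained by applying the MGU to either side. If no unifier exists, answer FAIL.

Decompose succ/1: succ(app(app(succ(wrap(1)),W),succ(Y1))) ≐ succ(app(app(Z,wrap(Z)),Y1)).
Decompose succ/1: app(app(succ(wrap(1)),W),succ(Y1)) ≐ app(app(Z,wrap(Z)),Y1).
Decompose app/2: app(succ(wrap(1)),W) ≐ app(Z,wrap(Z)),  succ(Y1) ≐ Y1.
Decompose app/2: succ(wrap(1)) ≐ Z,  W ≐ wrap(Z).
Bind Z := succ(wrap(1)); substituting into the one remaining equation that mentions Z gives: W ≐ wrap(succ(wrap(1))).
Bind W := wrap(succ(wrap(1))); no other remaining equation mentions W.
Occurs check fails: Y1 occurs in succ(Y1); the equation Y1 ≐ succ(Y1) has no finite solution.

FAIL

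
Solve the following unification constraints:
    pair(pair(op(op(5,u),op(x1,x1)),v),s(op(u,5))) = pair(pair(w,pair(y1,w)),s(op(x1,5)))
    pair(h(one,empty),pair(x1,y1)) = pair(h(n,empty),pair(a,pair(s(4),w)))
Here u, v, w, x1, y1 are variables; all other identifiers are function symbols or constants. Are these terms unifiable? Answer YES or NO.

Decompose pair/2: pair(op(op(5,u),op(x1,x1)),v) = pair(w,pair(y1,w)),  s(op(u,5)) = s(op(x1,5)).
Decompose pair/2: op(op(5,u),op(x1,x1)) = w,  v = pair(y1,w).
Bind w := op(op(5,u),op(x1,x1)); substituting into the 2 remaining equations that mention w gives: v = pair(y1,op(op(5,u),op(x1,x1))),  pair(h(one,empty),pair(x1,y1)) = pair(h(n,empty),pair(a,pair(s(4),op(op(5,u),op(x1,x1))))).
Bind v := pair(y1,op(op(5,u),op(x1,x1))); no other remaining equation mentions v.
Decompose s/1: op(u,5) = op(x1,5).
Decompose op/2: u = x1,  5 = 5.
Bind u := x1; substituting into the one remaining equation that mentions u gives: pair(h(one,empty),pair(x1,y1)) = pair(h(n,empty),pair(a,pair(s(4),op(op(5,x1),op(x1,x1))))). Substituting into the earlier bindings gives w := op(op(5,x1),op(x1,x1)), v := pair(y1,op(op(5,x1),op(x1,x1))).
Delete trivial equation 5 = 5.
Decompose pair/2: h(one,empty) = h(n,empty),  pair(x1,y1) = pair(a,pair(s(4),op(op(5,x1),op(x1,x1)))).
Decompose h/2: one = n,  empty = empty.
Clash: constants one and n differ; no unifier exists.

NO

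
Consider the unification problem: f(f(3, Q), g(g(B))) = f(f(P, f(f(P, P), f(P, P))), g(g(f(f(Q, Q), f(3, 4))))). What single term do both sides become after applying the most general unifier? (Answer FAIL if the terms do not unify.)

Decompose f/2: f(3, Q) = f(P, f(f(P, P), f(P, P))),  g(g(B)) = g(g(f(f(Q, Q), f(3, 4)))).
Decompose f/2: 3 = P,  Q = f(f(P, P), f(P, P)).
Bind P := 3; substituting into the one remaining equation that mentions P gives: Q = f(f(3, 3), f(3, 3)).
Bind Q := f(f(3, 3), f(3, 3)); substituting into the remaining equation gives: g(g(B)) = g(g(f(f(f(f(3, 3), f(3, 3)), f(f(3, 3), f(3, 3))), f(3, 4)))).
Decompose g/1: g(B) = g(f(f(f(f(3, 3), f(3, 3)), f(f(3, 3), f(3, 3))), f(3, 4))).
Decompose g/1: B = f(f(f(f(3, 3), f(3, 3)), f(f(3, 3), f(3, 3))), f(3, 4)).
Bind B := f(f(f(f(3, 3), f(3, 3)), f(f(3, 3), f(3, 3))), f(3, 4)).
Applying the MGU to either side gives f(f(3, f(f(3, 3), f(3, 3))), g(g(f(f(f(f(3, 3), f(3, 3)), f(f(3, 3), f(3, 3))), f(3, 4))))).

f(f(3, f(f(3, 3), f(3, 3))), g(g(f(f(f(f(3, 3), f(3, 3)), f(f(3, 3), f(3, 3))), f(3, 4)))))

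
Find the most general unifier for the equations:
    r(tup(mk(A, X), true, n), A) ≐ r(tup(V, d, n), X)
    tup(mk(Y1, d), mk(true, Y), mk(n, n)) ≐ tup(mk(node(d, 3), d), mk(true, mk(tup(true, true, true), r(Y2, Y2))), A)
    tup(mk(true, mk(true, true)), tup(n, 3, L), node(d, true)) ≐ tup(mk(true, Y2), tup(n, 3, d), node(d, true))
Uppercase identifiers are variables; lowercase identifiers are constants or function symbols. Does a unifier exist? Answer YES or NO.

Decompose r/2: tup(mk(A, X), true, n) ≐ tup(V, d, n),  A ≐ X.
Decompose tup/3: mk(A, X) ≐ V,  true ≐ d,  n ≐ n.
Bind V := mk(A, X); no other remaining equation mentions V.
Clash: constants true and d differ; no unifier exists.

NO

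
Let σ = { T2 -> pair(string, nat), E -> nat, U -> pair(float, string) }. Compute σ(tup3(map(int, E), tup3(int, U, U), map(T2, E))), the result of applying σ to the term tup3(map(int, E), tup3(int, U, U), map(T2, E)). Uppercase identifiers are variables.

tup3(map(int, nat), tup3(int, pair(float, string), pair(float, string)), map(pair(string, nat), nat))

Replace each occurrence of T2 with pair(string, nat).
Replace each occurrence of E with nat.
Replace each occurrence of U with pair(float, string).
Result: tup3(map(int, nat), tup3(int, pair(float, string), pair(float, string)), map(pair(string, nat), nat)).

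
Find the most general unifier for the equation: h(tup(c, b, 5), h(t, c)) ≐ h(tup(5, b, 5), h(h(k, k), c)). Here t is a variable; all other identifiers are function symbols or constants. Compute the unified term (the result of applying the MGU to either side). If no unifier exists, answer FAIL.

FAIL

Decompose h/2: tup(c, b, 5) ≐ tup(5, b, 5),  h(t, c) ≐ h(h(k, k), c).
Decompose tup/3: c ≐ 5,  b ≐ b,  5 ≐ 5.
Clash: constants c and 5 differ; no unifier exists.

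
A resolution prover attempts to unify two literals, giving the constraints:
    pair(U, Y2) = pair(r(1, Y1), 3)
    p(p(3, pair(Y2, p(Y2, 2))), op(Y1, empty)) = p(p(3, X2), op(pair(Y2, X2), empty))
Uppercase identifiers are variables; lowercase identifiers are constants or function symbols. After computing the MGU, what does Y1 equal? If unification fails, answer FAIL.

Decompose pair/2: U = r(1, Y1),  Y2 = 3.
Bind U := r(1, Y1); no other remaining equation mentions U.
Bind Y2 := 3; substituting into the remaining equation gives: p(p(3, pair(3, p(3, 2))), op(Y1, empty)) = p(p(3, X2), op(pair(3, X2), empty)).
Decompose p/2: p(3, pair(3, p(3, 2))) = p(3, X2),  op(Y1, empty) = op(pair(3, X2), empty).
Decompose p/2: 3 = 3,  pair(3, p(3, 2)) = X2.
Delete trivial equation 3 = 3.
Bind X2 := pair(3, p(3, 2)); substituting into the remaining equation gives: op(Y1, empty) = op(pair(3, pair(3, p(3, 2))), empty).
Decompose op/2: Y1 = pair(3, pair(3, p(3, 2))),  empty = empty.
Bind Y1 := pair(3, pair(3, p(3, 2))); no other remaining equation mentions Y1. Substituting into the earlier binding gives U := r(1, pair(3, pair(3, p(3, 2)))).
Delete trivial equation empty = empty.
MGU = { U := r(1, pair(3, pair(3, p(3, 2)))), Y2 := 3, X2 := pair(3, p(3, 2)), Y1 := pair(3, pair(3, p(3, 2))) }, so Y1 := pair(3, pair(3, p(3, 2))).

pair(3, pair(3, p(3, 2)))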